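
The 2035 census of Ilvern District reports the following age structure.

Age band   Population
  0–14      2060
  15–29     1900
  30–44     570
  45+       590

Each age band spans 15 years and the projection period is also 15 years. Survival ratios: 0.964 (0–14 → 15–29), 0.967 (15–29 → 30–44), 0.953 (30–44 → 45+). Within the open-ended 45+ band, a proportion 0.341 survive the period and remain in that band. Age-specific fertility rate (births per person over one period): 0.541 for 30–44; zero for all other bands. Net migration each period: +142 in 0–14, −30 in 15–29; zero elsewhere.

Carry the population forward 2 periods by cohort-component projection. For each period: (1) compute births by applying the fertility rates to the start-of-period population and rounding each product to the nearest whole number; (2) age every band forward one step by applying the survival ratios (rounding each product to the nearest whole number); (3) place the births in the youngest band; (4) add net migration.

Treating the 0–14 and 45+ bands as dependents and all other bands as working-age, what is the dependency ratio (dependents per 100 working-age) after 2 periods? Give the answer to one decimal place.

136.9

Let band 1 be 0–14 through band 4 = 45+.
[period 1]
Births: 570 * 0.541 = 308
Band 2: 2060 * 0.964 = 1986
Band 3: 1900 * 0.967 = 1837
Band 4: 570 * 0.953 + 590 * 0.341 = 543 + 201 = 744
Net migration: Band 1 + 142 → 450; Band 2 − 30 → 1956
End of period: [450, 1956, 1837, 744]
[period 2]
Births: 1837 * 0.541 = 994
Band 2: 450 * 0.964 = 434
Band 3: 1956 * 0.967 = 1891
Band 4: 1837 * 0.953 + 744 * 0.341 = 1751 + 254 = 2005
Net migration: Band 1 + 142 → 1136; Band 2 − 30 → 404
End of period: [1136, 404, 1891, 2005]
Dependents (band 0–14 + band 45+) = 1136 + 2005 = 3141; working-age = 2295; ratio = 3141/2295 × 100 = 136.9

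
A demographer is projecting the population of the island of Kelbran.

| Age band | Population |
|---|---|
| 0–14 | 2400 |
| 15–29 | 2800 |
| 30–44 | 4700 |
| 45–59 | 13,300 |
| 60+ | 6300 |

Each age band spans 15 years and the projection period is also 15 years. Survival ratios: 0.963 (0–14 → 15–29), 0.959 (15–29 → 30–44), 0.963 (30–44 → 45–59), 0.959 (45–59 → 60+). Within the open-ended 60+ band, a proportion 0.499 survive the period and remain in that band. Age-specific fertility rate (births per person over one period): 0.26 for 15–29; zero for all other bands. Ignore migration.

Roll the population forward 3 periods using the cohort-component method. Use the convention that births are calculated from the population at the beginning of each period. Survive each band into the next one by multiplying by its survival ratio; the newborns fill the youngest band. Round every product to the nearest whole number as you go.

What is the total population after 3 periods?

After projecting period 1:
Births: 2800 × 0.26 = 728
15–29: 2400 × 0.963 = 2311
30–44: 2800 × 0.959 = 2685
45–59: 4700 × 0.963 = 4526
60+: 13300 × 0.959 + 6300 × 0.499 = 12755 + 3144 = 15899
End of period: [728, 2311, 2685, 4526, 15899]
After projecting period 2:
Births: 2311 × 0.26 = 601
15–29: 728 × 0.963 = 701
30–44: 2311 × 0.959 = 2216
45–59: 2685 × 0.963 = 2586
60+: 4526 × 0.959 + 15899 × 0.499 = 4340 + 7934 = 12274
End of period: [601, 701, 2216, 2586, 12274]
After projecting period 3:
Births: 701 × 0.26 = 182
15–29: 601 × 0.963 = 579
30–44: 701 × 0.959 = 672
45–59: 2216 × 0.963 = 2134
60+: 2586 × 0.959 + 12274 × 0.499 = 2480 + 6125 = 8605
End of period: [182, 579, 672, 2134, 8605]
Total after period 3: 182 + 579 + 672 + 2134 + 8605 = 12172

12172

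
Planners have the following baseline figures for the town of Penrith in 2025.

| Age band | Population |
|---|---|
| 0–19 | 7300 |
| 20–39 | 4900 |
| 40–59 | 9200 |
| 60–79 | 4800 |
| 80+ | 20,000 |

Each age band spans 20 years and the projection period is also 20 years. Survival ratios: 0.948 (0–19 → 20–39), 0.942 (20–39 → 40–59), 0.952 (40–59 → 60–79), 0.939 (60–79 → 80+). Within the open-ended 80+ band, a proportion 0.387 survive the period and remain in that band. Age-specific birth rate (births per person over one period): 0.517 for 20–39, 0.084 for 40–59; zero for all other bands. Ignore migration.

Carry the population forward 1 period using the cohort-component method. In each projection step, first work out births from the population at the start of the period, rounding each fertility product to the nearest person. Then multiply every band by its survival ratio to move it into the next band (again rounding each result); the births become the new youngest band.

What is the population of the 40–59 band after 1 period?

Let group 1 be 0–19 through group 5 = 80+.
After projecting period 1:
Births: 4900 × 0.517 = 2533 ; 9200 × 0.084 = 773 — total 3306
Group 2: 7300 × 0.948 = 6920
Group 3: 4900 × 0.942 = 4616
Group 4: 9200 × 0.952 = 8758
Group 5: 4800 × 0.939 + 20000 × 0.387 = 4507 + 7740 = 12247
Population now: 0–19=3306, 20–39=6920, 40–59=4616, 60–79=8758, 80+=12247

4616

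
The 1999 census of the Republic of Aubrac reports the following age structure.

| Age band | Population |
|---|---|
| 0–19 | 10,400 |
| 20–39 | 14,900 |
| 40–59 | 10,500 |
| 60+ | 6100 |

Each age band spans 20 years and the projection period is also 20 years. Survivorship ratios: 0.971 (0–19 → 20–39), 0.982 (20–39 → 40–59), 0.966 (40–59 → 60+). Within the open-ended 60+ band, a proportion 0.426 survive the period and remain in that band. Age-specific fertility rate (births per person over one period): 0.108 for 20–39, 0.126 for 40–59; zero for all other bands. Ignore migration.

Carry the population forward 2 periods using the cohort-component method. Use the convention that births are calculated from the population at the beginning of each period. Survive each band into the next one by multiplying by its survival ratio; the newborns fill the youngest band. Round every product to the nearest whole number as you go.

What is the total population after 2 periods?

— Period 1 —
Births: 14900 * 0.108 = 1609 ; 10500 * 0.126 = 1323 → 2932
20–39: 10400 * 0.971 = 10098
40–59: 14900 * 0.982 = 14632
60+: 10500 * 0.966 + 6100 * 0.426 = 10143 + 2599 = 12742
→ [2932, 10098, 14632, 12742]
— Period 2 —
Births: 10098 * 0.108 = 1091 ; 14632 * 0.126 = 1844 → 2935
20–39: 2932 * 0.971 = 2847
40–59: 10098 * 0.982 = 9916
60+: 14632 * 0.966 + 12742 * 0.426 = 14135 + 5428 = 19563
→ [2935, 2847, 9916, 19563]
Total after period 2: 2935 + 2847 + 9916 + 19563 = 35261

35261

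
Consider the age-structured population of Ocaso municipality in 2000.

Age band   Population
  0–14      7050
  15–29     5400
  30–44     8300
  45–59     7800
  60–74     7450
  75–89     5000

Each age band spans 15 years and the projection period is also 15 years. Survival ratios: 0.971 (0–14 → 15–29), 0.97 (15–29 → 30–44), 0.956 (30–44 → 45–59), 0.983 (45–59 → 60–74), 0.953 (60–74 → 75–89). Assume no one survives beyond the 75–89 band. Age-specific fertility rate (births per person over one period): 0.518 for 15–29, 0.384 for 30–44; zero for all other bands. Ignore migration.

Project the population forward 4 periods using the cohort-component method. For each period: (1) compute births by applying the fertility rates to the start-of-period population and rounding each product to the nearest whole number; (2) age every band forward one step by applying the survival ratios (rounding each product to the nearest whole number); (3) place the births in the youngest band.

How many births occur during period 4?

Numbering the bands 1..6 from youngest to oldest:
After projecting period 1:
Births: 5400 × 0.518 = 2797  |  8300 × 0.384 = 3187 — total 5984
Band 2: 7050 × 0.971 = 6846
Band 3: 5400 × 0.97 = 5238
Band 4: 8300 × 0.956 = 7935
Band 5: 7800 × 0.983 = 7667
Band 6: 7450 × 0.953 = 7100
→ [5984, 6846, 5238, 7935, 7667, 7100]
After projecting period 2:
Births: 6846 × 0.518 = 3546  |  5238 × 0.384 = 2011 — total 5557
Band 2: 5984 × 0.971 = 5810
Band 3: 6846 × 0.97 = 6641
Band 4: 5238 × 0.956 = 5008
Band 5: 7935 × 0.983 = 7800
Band 6: 7667 × 0.953 = 7307
→ [5557, 5810, 6641, 5008, 7800, 7307]
After projecting period 3:
Births: 5810 × 0.518 = 3010  |  6641 × 0.384 = 2550 — total 5560
Band 2: 5557 × 0.971 = 5396
Band 3: 5810 × 0.97 = 5636
Band 4: 6641 × 0.956 = 6349
Band 5: 5008 × 0.983 = 4923
Band 6: 7800 × 0.953 = 7433
→ [5560, 5396, 5636, 6349, 4923, 7433]
After projecting period 4:
Births: 5396 × 0.518 = 2795  |  5636 × 0.384 = 2164 — total 4959
Band 2: 5560 × 0.971 = 5399
Band 3: 5396 × 0.97 = 5234
Band 4: 5636 × 0.956 = 5388
Band 5: 6349 × 0.983 = 6241
Band 6: 4923 × 0.953 = 4692
→ [4959, 5399, 5234, 5388, 6241, 4692]

4959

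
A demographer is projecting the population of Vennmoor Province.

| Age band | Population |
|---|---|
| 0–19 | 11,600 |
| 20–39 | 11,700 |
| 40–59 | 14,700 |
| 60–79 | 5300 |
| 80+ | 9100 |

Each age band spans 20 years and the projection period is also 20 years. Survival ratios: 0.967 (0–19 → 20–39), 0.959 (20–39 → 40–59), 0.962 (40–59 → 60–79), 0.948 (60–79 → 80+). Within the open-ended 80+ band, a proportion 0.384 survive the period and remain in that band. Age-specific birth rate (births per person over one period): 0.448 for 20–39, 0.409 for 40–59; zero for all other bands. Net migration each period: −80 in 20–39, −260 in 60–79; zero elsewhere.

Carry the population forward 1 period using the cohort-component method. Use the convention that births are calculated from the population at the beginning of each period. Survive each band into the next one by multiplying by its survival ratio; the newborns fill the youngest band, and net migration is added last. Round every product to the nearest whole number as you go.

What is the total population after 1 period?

56010

Let band 1 be 0–19 through band 5 = 80+.
Period 1:
Births: 11700 × 0.448 = 5242, 14700 × 0.409 = 6012 — total 11254
Band 2: 11600 × 0.967 = 11217
Band 3: 11700 × 0.959 = 11220
Band 4: 14700 × 0.962 = 14141
Band 5: 5300 × 0.948 + 9100 × 0.384 = 5024 + 3494 = 8518
Net migration: Band 2 − 80 → 11137; Band 4 − 260 → 13881
End of period: [11254, 11137, 11220, 13881, 8518]
Total after period 1: 11254 + 11137 + 11220 + 13881 + 8518 = 56010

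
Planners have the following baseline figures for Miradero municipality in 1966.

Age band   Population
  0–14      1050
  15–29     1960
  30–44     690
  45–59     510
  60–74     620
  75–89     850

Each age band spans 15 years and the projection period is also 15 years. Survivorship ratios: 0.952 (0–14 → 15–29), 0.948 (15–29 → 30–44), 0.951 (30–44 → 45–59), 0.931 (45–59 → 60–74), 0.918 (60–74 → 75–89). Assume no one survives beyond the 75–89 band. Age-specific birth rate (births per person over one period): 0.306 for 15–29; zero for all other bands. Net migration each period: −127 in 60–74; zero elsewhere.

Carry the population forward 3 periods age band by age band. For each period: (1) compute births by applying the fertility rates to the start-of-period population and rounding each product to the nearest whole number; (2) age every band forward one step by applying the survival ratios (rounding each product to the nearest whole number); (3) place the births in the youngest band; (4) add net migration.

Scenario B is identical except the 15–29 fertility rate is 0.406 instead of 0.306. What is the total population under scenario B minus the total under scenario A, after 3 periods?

(Groups numbered youngest = 1 to oldest = 6.)
— Period 1 —
Births: 1960 × 0.306 = 600
Group 2: 1050 × 0.952 = 1000
Group 3: 1960 × 0.948 = 1858
Group 4: 690 × 0.951 = 656
Group 5: 510 × 0.931 = 475
Group 6: 620 × 0.918 = 569
Net migration: Group 5 − 127 → 348
Population now: 0–14=600, 15–29=1000, 30–44=1858, 45–59=656, 60–74=348, 75–89=569
— Period 2 —
Births: 1000 × 0.306 = 306
Group 2: 600 × 0.952 = 571
Group 3: 1000 × 0.948 = 948
Group 4: 1858 × 0.951 = 1767
Group 5: 656 × 0.931 = 611
Group 6: 348 × 0.918 = 319
Net migration: Group 5 − 127 → 484
Population now: 0–14=306, 15–29=571, 30–44=948, 45–59=1767, 60–74=484, 75–89=319
— Period 3 —
Births: 571 × 0.306 = 175
Group 2: 306 × 0.952 = 291
Group 3: 571 × 0.948 = 541
Group 4: 948 × 0.951 = 902
Group 5: 1767 × 0.931 = 1645
Group 6: 484 × 0.918 = 444
Net migration: Group 5 − 127 → 1518
Population now: 0–14=175, 15–29=291, 30–44=541, 45–59=902, 60–74=1518, 75–89=444
Scenario A total after 3 periods: 3871
Scenario B projection —
— Period 1 —
Births: 1960 × 0.406 = 796
Group 2: 1050 × 0.952 = 1000
Group 3: 1960 × 0.948 = 1858
Group 4: 690 × 0.951 = 656
Group 5: 510 × 0.931 = 475
Group 6: 620 × 0.918 = 569
Net migration: Group 5 − 127 → 348
Population now: 0–14=796, 15–29=1000, 30–44=1858, 45–59=656, 60–74=348, 75–89=569
— Period 2 —
Births: 1000 × 0.406 = 406
Group 2: 796 × 0.952 = 758
Group 3: 1000 × 0.948 = 948
Group 4: 1858 × 0.951 = 1767
Group 5: 656 × 0.931 = 611
Group 6: 348 × 0.918 = 319
Net migration: Group 5 − 127 → 484
Population now: 0–14=406, 15–29=758, 30–44=948, 45–59=1767, 60–74=484, 75–89=319
— Period 3 —
Births: 758 × 0.406 = 308
Group 2: 406 × 0.952 = 387
Group 3: 758 × 0.948 = 719
Group 4: 948 × 0.951 = 902
Group 5: 1767 × 0.931 = 1645
Group 6: 484 × 0.918 = 444
Net migration: Group 5 − 127 → 1518
Population now: 0–14=308, 15–29=387, 30–44=719, 45–59=902, 60–74=1518, 75–89=444
Scenario B total after 3 periods: 4278
Difference B − A = 4278 − 3871 = 407

407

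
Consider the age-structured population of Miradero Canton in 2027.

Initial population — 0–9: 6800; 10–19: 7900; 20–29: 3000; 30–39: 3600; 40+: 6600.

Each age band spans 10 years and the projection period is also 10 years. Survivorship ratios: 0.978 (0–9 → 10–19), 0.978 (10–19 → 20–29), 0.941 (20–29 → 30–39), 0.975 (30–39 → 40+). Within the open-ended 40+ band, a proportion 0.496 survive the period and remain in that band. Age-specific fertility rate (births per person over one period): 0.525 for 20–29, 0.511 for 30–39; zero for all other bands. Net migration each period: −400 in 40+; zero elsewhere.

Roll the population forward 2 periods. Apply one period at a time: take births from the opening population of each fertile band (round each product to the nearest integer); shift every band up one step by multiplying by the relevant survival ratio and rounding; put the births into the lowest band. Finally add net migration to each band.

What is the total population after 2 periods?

28131

[period 1]
Births: 3000 × 0.525 = 1575 ; 3600 × 0.511 = 1840 → 3415
10–19: 6800 × 0.978 = 6650
20–29: 7900 × 0.978 = 7726
30–39: 3000 × 0.941 = 2823
40+: 3600 × 0.975 + 6600 × 0.496 = 3510 + 3274 = 6784
Net migration: 40+ − 400 → 6384
Population now: 0–9=3415, 10–19=6650, 20–29=7726, 30–39=2823, 40+=6384
[period 2]
Births: 7726 × 0.525 = 4056 ; 2823 × 0.511 = 1443 → 5499
10–19: 3415 × 0.978 = 3340
20–29: 6650 × 0.978 = 6504
30–39: 7726 × 0.941 = 7270
40+: 2823 × 0.975 + 6384 × 0.496 = 2752 + 3166 = 5918
Net migration: 40+ − 400 → 5518
Population now: 0–9=5499, 10–19=3340, 20–29=6504, 30–39=7270, 40+=5518
Total after period 2: 5499 + 3340 + 6504 + 7270 + 5518 = 28131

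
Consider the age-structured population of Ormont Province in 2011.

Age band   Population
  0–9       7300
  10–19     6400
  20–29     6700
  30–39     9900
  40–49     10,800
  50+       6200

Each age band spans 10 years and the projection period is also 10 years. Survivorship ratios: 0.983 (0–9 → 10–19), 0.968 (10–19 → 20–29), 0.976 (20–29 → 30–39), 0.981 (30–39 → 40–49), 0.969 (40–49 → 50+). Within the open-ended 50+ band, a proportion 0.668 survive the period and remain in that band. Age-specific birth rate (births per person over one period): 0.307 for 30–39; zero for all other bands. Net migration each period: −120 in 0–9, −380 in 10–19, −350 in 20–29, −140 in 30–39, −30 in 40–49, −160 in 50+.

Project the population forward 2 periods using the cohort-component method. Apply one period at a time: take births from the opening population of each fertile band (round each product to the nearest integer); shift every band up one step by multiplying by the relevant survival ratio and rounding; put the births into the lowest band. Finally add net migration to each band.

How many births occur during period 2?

Period 1:
Births: 9900 × 0.307 = 3039
10–19: 7300 × 0.983 = 7176
20–29: 6400 × 0.968 = 6195
30–39: 6700 × 0.976 = 6539
40–49: 9900 × 0.981 = 9712
50+: 10800 × 0.969 + 6200 × 0.668 = 10465 + 4142 = 14607
Net migration: 0–9 − 120 → 2919; 10–19 − 380 → 6796; 20–29 − 350 → 5845; 30–39 − 140 → 6399; 40–49 − 30 → 9682; 50+ − 160 → 14447
→ [2919, 6796, 5845, 6399, 9682, 14447]
Period 2:
Births: 6399 × 0.307 = 1964
10–19: 2919 × 0.983 = 2869
20–29: 6796 × 0.968 = 6579
30–39: 5845 × 0.976 = 5705
40–49: 6399 × 0.981 = 6277
50+: 9682 × 0.969 + 14447 × 0.668 = 9382 + 9651 = 19033
Net migration: 0–9 − 120 → 1844; 10–19 − 380 → 2489; 20–29 − 350 → 6229; 30–39 − 140 → 5565; 40–49 − 30 → 6247; 50+ − 160 → 18873
→ [1844, 2489, 6229, 5565, 6247, 18873]

1964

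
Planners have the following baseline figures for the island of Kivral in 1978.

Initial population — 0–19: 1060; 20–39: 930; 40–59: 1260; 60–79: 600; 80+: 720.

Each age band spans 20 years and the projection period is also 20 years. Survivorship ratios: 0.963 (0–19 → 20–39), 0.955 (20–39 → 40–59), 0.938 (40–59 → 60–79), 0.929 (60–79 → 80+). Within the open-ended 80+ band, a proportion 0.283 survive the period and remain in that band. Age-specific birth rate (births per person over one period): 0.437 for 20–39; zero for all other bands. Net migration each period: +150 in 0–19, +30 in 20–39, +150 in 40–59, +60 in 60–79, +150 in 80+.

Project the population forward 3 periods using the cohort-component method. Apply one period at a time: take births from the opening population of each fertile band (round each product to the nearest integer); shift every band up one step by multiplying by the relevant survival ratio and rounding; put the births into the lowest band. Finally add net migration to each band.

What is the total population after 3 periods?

Numbering the bands 1..5 from youngest to oldest:
Period 1.
Births: 930 × 0.437 = 406
Band 2: 1060 × 0.963 = 1021
Band 3: 930 × 0.955 = 888
Band 4: 1260 × 0.938 = 1182
Band 5: 600 × 0.929 + 720 × 0.283 = 557 + 204 = 761
Net migration: Band 1 + 150 → 556; Band 2 + 30 → 1051; Band 3 + 150 → 1038; Band 4 + 60 → 1242; Band 5 + 150 → 911
Giving 556 / 1051 / 1038 / 1242 / 911.
Period 2.
Births: 1051 × 0.437 = 459
Band 2: 556 × 0.963 = 535
Band 3: 1051 × 0.955 = 1004
Band 4: 1038 × 0.938 = 974
Band 5: 1242 × 0.929 + 911 × 0.283 = 1154 + 258 = 1412
Net migration: Band 1 + 150 → 609; Band 2 + 30 → 565; Band 3 + 150 → 1154; Band 4 + 60 → 1034; Band 5 + 150 → 1562
Giving 609 / 565 / 1154 / 1034 / 1562.
Period 3.
Births: 565 × 0.437 = 247
Band 2: 609 × 0.963 = 586
Band 3: 565 × 0.955 = 540
Band 4: 1154 × 0.938 = 1082
Band 5: 1034 × 0.929 + 1562 × 0.283 = 961 + 442 = 1403
Net migration: Band 1 + 150 → 397; Band 2 + 30 → 616; Band 3 + 150 → 690; Band 4 + 60 → 1142; Band 5 + 150 → 1553
Giving 397 / 616 / 690 / 1142 / 1553.
Total after period 3: 397 + 616 + 690 + 1142 + 1553 = 4398

4398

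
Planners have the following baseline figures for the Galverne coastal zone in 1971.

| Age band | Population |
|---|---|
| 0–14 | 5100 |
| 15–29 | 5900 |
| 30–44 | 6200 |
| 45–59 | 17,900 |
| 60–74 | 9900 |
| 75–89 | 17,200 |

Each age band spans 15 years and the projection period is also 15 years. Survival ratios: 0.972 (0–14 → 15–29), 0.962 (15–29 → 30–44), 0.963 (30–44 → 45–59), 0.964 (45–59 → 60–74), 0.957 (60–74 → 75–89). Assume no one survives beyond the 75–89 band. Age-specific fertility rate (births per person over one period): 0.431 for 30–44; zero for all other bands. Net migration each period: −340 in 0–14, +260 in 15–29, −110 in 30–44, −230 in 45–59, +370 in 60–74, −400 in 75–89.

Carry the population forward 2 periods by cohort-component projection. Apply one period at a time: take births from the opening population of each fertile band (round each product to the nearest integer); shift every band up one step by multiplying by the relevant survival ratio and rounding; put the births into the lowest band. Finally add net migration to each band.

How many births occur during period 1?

— Period 1 —
Births: 6200 × 0.431 = 2672
15–29: 5100 × 0.972 = 4957
30–44: 5900 × 0.962 = 5676
45–59: 6200 × 0.963 = 5971
60–74: 17900 × 0.964 = 17256
75–89: 9900 × 0.957 = 9474
Net migration: 0–14 − 340 → 2332; 15–29 + 260 → 5217; 30–44 − 110 → 5566; 45–59 − 230 → 5741; 60–74 + 370 → 17626; 75–89 − 400 → 9074
End of period: [2332, 5217, 5566, 5741, 17626, 9074]

2672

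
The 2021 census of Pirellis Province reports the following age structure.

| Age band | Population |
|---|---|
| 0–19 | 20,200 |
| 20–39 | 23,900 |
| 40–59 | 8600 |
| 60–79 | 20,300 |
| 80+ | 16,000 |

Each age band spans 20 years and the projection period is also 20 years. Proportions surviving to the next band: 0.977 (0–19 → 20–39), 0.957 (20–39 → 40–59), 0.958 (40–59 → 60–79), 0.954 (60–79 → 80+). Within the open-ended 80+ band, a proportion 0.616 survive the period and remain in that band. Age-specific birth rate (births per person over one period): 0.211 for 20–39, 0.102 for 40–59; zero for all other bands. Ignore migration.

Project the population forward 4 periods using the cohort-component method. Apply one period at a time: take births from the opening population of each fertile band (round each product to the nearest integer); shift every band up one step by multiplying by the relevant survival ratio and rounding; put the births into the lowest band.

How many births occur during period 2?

Period 1.
Births: 23900 × 0.211 = 5043 ; 8600 × 0.102 = 877 → 5920
20–39: 20200 × 0.977 = 19735
40–59: 23900 × 0.957 = 22872
60–79: 8600 × 0.958 = 8239
80+: 20300 × 0.954 + 16000 × 0.616 = 19366 + 9856 = 29222
Giving 5920 / 19735 / 22872 / 8239 / 29222.
Period 2.
Births: 19735 × 0.211 = 4164 ; 22872 × 0.102 = 2333 → 6497
20–39: 5920 × 0.977 = 5784
40–59: 19735 × 0.957 = 18886
60–79: 22872 × 0.958 = 21911
80+: 8239 × 0.954 + 29222 × 0.616 = 7860 + 18001 = 25861
Giving 6497 / 5784 / 18886 / 21911 / 25861.

6497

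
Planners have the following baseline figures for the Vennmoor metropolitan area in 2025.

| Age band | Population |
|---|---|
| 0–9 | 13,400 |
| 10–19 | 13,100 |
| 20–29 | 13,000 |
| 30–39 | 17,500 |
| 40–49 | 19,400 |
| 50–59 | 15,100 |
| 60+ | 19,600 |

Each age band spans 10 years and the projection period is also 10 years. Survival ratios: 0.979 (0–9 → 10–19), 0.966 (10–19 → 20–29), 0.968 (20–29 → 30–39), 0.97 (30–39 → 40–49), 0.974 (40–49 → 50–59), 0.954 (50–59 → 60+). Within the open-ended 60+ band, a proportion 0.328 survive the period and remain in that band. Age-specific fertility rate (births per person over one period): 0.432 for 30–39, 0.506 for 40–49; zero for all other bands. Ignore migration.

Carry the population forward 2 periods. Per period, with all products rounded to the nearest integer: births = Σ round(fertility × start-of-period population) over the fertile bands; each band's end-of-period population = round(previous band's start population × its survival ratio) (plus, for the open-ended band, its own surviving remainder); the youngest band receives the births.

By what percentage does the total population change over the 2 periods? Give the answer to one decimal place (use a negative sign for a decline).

Call the groups 1 to 7, youngest first.
After projecting period 1:
Births: 17500 × 0.432 = 7560, 19400 × 0.506 = 9816 ⇒ total 17376
Group 2: 13400 × 0.979 = 13119
Group 3: 13100 × 0.966 = 12655
Group 4: 13000 × 0.968 = 12584
Group 5: 17500 × 0.97 = 16975
Group 6: 19400 × 0.974 = 18896
Group 7: 15100 × 0.954 + 19600 × 0.328 = 14405 + 6429 = 20834
Population now: 0–9=17376, 10–19=13119, 20–29=12655, 30–39=12584, 40–49=16975, 50–59=18896, 60+=20834
After projecting period 2:
Births: 12584 × 0.432 = 5436, 16975 × 0.506 = 8589 ⇒ total 14025
Group 2: 17376 × 0.979 = 17011
Group 3: 13119 × 0.966 = 12673
Group 4: 12655 × 0.968 = 12250
Group 5: 12584 × 0.97 = 12206
Group 6: 16975 × 0.974 = 16534
Group 7: 18896 × 0.954 + 20834 × 0.328 = 18027 + 6834 = 24861
Population now: 0–9=14025, 10–19=17011, 20–29=12673, 30–39=12250, 40–49=12206, 50–59=16534, 60+=24861
Total: 111100 → 109560; change = -1540; percentage change = -1.4%

-1.4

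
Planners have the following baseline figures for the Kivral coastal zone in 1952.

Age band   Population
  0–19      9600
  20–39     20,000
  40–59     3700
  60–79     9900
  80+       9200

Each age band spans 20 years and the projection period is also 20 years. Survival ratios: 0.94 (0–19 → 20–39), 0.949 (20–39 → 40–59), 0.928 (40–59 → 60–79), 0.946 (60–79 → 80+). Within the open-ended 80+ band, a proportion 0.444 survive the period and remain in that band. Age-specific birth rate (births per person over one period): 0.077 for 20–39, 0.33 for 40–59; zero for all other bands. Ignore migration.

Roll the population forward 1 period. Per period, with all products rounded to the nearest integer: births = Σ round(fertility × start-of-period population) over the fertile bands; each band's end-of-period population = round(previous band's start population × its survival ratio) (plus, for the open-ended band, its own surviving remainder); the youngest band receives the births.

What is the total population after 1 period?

After projecting period 1:
Births: 20000 × 0.077 = 1540 ; 3700 × 0.33 = 1221 → 2761
20–39: 9600 × 0.94 = 9024
40–59: 20000 × 0.949 = 18980
60–79: 3700 × 0.928 = 3434
80+: 9900 × 0.946 + 9200 × 0.444 = 9365 + 4085 = 13450
→ [2761, 9024, 18980, 3434, 13450]
Total after period 1: 2761 + 9024 + 18980 + 3434 + 13450 = 47649

47649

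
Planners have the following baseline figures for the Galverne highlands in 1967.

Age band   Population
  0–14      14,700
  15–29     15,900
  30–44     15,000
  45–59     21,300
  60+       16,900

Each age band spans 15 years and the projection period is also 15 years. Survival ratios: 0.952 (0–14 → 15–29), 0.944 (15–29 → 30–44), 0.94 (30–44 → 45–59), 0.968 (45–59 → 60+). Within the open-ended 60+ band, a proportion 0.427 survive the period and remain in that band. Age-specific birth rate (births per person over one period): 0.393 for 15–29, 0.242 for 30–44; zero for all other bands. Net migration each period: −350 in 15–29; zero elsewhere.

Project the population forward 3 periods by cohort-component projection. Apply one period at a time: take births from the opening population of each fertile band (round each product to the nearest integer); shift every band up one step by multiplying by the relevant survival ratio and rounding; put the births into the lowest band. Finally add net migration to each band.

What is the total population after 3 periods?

60104

Call the bands 1 to 5, youngest first.
— Period 1 —
Births: 15900 × 0.393 = 6249 ; 15000 × 0.242 = 3630 → total 9879
Band 2: 14700 × 0.952 = 13994
Band 3: 15900 × 0.944 = 15010
Band 4: 15000 × 0.94 = 14100
Band 5: 21300 × 0.968 + 16900 × 0.427 = 20618 + 7216 = 27834
Net migration: Band 2 − 350 → 13644
Population now: 0–14=9879, 15–29=13644, 30–44=15010, 45–59=14100, 60+=27834
— Period 2 —
Births: 13644 × 0.393 = 5362 ; 15010 × 0.242 = 3632 → total 8994
Band 2: 9879 × 0.952 = 9405
Band 3: 13644 × 0.944 = 12880
Band 4: 15010 × 0.94 = 14109
Band 5: 14100 × 0.968 + 27834 × 0.427 = 13649 + 11885 = 25534
Net migration: Band 2 − 350 → 9055
Population now: 0–14=8994, 15–29=9055, 30–44=12880, 45–59=14109, 60+=25534
— Period 3 —
Births: 9055 × 0.393 = 3559 ; 12880 × 0.242 = 3117 → total 6676
Band 2: 8994 × 0.952 = 8562
Band 3: 9055 × 0.944 = 8548
Band 4: 12880 × 0.94 = 12107
Band 5: 14109 × 0.968 + 25534 × 0.427 = 13658 + 10903 = 24561
Net migration: Band 2 − 350 → 8212
Population now: 0–14=6676, 15–29=8212, 30–44=8548, 45–59=12107, 60+=24561
Total after period 3: 6676 + 8212 + 8548 + 12107 + 24561 = 60104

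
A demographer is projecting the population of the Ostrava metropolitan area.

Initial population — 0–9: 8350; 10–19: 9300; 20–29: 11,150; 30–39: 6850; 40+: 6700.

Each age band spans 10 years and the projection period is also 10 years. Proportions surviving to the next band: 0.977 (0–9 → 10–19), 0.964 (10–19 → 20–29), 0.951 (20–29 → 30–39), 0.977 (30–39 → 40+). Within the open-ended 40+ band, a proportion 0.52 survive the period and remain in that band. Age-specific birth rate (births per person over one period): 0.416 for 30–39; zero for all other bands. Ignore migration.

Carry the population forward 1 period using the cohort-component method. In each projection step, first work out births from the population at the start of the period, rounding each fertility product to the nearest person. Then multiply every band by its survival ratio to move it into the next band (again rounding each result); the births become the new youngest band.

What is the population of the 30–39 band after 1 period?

— Period 1 —
Births: 6850 × 0.416 = 2850
10–19: 8350 × 0.977 = 8158
20–29: 9300 × 0.964 = 8965
30–39: 11150 × 0.951 = 10604
40+: 6850 × 0.977 + 6700 × 0.52 = 6692 + 3484 = 10176
Population now: 0–9=2850, 10–19=8158, 20–29=8965, 30–39=10604, 40+=10176

10604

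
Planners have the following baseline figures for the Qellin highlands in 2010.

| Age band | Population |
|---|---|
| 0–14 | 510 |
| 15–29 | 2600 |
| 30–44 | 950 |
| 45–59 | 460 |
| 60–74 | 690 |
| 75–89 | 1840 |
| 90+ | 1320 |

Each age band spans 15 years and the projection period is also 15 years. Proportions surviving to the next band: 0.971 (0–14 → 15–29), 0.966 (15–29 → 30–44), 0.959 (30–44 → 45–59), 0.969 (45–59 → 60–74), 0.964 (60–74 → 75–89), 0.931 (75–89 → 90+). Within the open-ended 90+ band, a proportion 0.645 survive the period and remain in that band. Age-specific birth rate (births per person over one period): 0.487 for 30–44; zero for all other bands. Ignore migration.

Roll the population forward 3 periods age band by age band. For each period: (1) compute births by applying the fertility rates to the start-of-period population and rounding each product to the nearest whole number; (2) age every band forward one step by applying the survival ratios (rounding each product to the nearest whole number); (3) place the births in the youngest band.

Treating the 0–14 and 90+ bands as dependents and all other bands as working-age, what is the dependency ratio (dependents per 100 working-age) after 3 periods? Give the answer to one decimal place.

Call the groups 1 to 7, youngest first.
Period 1:
Births: 950 × 0.487 = 463
Group 2: 510 × 0.971 = 495
Group 3: 2600 × 0.966 = 2512
Group 4: 950 × 0.959 = 911
Group 5: 460 × 0.969 = 446
Group 6: 690 × 0.964 = 665
Group 7: 1840 × 0.931 + 1320 × 0.645 = 1713 + 851 = 2564
→ [463, 495, 2512, 911, 446, 665, 2564]
Period 2:
Births: 2512 × 0.487 = 1223
Group 2: 463 × 0.971 = 450
Group 3: 495 × 0.966 = 478
Group 4: 2512 × 0.959 = 2409
Group 5: 911 × 0.969 = 883
Group 6: 446 × 0.964 = 430
Group 7: 665 × 0.931 + 2564 × 0.645 = 619 + 1654 = 2273
→ [1223, 450, 478, 2409, 883, 430, 2273]
Period 3:
Births: 478 × 0.487 = 233
Group 2: 1223 × 0.971 = 1188
Group 3: 450 × 0.966 = 435
Group 4: 478 × 0.959 = 458
Group 5: 2409 × 0.969 = 2334
Group 6: 883 × 0.964 = 851
Group 7: 430 × 0.931 + 2273 × 0.645 = 400 + 1466 = 1866
→ [233, 1188, 435, 458, 2334, 851, 1866]
Dependents (band 0–14 + band 90+) = 233 + 1866 = 2099; working-age = 5266; ratio = 2099/5266 × 100 = 39.9

39.9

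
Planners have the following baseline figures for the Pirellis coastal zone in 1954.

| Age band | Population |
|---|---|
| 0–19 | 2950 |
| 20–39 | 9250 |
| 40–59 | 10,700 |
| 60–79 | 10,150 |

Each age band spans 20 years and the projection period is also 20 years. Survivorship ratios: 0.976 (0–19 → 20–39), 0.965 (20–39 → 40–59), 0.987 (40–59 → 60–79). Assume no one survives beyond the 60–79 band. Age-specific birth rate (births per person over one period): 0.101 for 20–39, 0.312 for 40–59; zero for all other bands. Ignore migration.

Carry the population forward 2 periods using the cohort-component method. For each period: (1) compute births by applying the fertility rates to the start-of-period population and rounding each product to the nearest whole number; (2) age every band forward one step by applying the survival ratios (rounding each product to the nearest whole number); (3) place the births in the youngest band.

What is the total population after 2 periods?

18833

Let group 1 be 0–19 through group 4 = 60–79.
[period 1]
Births: 9250 * 0.101 = 934  |  10700 * 0.312 = 3338 → total 4272
Group 2: 2950 * 0.976 = 2879
Group 3: 9250 * 0.965 = 8926
Group 4: 10700 * 0.987 = 10561
→ [4272, 2879, 8926, 10561]
[period 2]
Births: 2879 * 0.101 = 291  |  8926 * 0.312 = 2785 → total 3076
Group 2: 4272 * 0.976 = 4169
Group 3: 2879 * 0.965 = 2778
Group 4: 8926 * 0.987 = 8810
→ [3076, 4169, 2778, 8810]
Total after period 2: 3076 + 4169 + 2778 + 8810 = 18833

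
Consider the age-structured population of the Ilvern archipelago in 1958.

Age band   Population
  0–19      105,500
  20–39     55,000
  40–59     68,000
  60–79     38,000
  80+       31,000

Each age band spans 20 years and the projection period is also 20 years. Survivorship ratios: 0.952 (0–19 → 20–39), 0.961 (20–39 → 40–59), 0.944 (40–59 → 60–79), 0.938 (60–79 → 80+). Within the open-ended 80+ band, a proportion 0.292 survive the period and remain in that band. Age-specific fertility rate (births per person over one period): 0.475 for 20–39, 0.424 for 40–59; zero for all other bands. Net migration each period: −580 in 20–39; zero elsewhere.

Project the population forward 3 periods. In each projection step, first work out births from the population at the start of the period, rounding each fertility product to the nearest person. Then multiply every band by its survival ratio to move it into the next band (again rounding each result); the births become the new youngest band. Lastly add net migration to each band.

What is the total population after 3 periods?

— Period 1 —
Births: 55000 * 0.475 = 26125  |  68000 * 0.424 = 28832 → 54957
20–39: 105500 * 0.952 = 100436
40–59: 55000 * 0.961 = 52855
60–79: 68000 * 0.944 = 64192
80+: 38000 * 0.938 + 31000 * 0.292 = 35644 + 9052 = 44696
Net migration: 20–39 − 580 → 99856
Population now: 0–19=54957, 20–39=99856, 40–59=52855, 60–79=64192, 80+=44696
— Period 2 —
Births: 99856 * 0.475 = 47432  |  52855 * 0.424 = 22411 → 69843
20–39: 54957 * 0.952 = 52319
40–59: 99856 * 0.961 = 95962
60–79: 52855 * 0.944 = 49895
80+: 64192 * 0.938 + 44696 * 0.292 = 60212 + 13051 = 73263
Net migration: 20–39 − 580 → 51739
Population now: 0–19=69843, 20–39=51739, 40–59=95962, 60–79=49895, 80+=73263
— Period 3 —
Births: 51739 * 0.475 = 24576  |  95962 * 0.424 = 40688 → 65264
20–39: 69843 * 0.952 = 66491
40–59: 51739 * 0.961 = 49721
60–79: 95962 * 0.944 = 90588
80+: 49895 * 0.938 + 73263 * 0.292 = 46802 + 21393 = 68195
Net migration: 20–39 − 580 → 65911
Population now: 0–19=65264, 20–39=65911, 40–59=49721, 60–79=90588, 80+=68195
Total after period 3: 65264 + 65911 + 49721 + 90588 + 68195 = 339679

339679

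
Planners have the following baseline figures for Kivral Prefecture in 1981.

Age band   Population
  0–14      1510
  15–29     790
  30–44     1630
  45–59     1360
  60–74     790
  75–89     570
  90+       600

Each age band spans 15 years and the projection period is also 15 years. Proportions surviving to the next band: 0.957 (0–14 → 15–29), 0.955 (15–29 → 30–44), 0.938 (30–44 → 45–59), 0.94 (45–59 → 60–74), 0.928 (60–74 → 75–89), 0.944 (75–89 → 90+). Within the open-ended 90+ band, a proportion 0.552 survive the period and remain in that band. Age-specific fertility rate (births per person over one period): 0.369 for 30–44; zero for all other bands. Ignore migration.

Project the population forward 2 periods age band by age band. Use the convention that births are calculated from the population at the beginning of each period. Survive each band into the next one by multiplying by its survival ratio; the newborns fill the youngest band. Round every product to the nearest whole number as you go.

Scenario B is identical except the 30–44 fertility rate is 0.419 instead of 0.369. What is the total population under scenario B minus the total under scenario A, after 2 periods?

117

Numbering the groups 1..7 from youngest to oldest:
After projecting period 1:
Births: 1630 × 0.369 = 601
Group 2: 1510 × 0.957 = 1445
Group 3: 790 × 0.955 = 754
Group 4: 1630 × 0.938 = 1529
Group 5: 1360 × 0.94 = 1278
Group 6: 790 × 0.928 = 733
Group 7: 570 × 0.944 + 600 × 0.552 = 538 + 331 = 869
End of period: [601, 1445, 754, 1529, 1278, 733, 869]
After projecting period 2:
Births: 754 × 0.369 = 278
Group 2: 601 × 0.957 = 575
Group 3: 1445 × 0.955 = 1380
Group 4: 754 × 0.938 = 707
Group 5: 1529 × 0.94 = 1437
Group 6: 1278 × 0.928 = 1186
Group 7: 733 × 0.944 + 869 × 0.552 = 692 + 480 = 1172
End of period: [278, 575, 1380, 707, 1437, 1186, 1172]
Scenario A total after 2 periods: 6735
Scenario B projection —
After projecting period 1:
Births: 1630 × 0.419 = 683
Group 2: 1510 × 0.957 = 1445
Group 3: 790 × 0.955 = 754
Group 4: 1630 × 0.938 = 1529
Group 5: 1360 × 0.94 = 1278
Group 6: 790 × 0.928 = 733
Group 7: 570 × 0.944 + 600 × 0.552 = 538 + 331 = 869
End of period: [683, 1445, 754, 1529, 1278, 733, 869]
After projecting period 2:
Births: 754 × 0.419 = 316
Group 2: 683 × 0.957 = 654
Group 3: 1445 × 0.955 = 1380
Group 4: 754 × 0.938 = 707
Group 5: 1529 × 0.94 = 1437
Group 6: 1278 × 0.928 = 1186
Group 7: 733 × 0.944 + 869 × 0.552 = 692 + 480 = 1172
End of period: [316, 654, 1380, 707, 1437, 1186, 1172]
Scenario B total after 2 periods: 6852
Difference B − A = 6852 − 6735 = 117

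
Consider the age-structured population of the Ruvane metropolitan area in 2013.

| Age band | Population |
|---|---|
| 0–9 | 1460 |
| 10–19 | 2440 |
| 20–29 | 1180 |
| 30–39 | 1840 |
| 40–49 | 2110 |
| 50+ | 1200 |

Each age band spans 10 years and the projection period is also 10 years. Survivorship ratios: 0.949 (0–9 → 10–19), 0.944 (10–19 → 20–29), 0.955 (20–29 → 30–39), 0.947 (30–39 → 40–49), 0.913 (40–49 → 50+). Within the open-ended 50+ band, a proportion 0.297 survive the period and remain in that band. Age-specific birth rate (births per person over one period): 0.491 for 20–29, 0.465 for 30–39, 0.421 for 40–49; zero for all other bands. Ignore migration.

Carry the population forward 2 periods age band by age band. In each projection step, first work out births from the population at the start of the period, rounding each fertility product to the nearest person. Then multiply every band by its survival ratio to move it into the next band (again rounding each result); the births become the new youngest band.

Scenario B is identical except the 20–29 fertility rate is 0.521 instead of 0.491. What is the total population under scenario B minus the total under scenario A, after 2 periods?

103

Period 1:
Births: 1180 × 0.491 = 579, 1840 × 0.465 = 856, 2110 × 0.421 = 888 — total 2323
10–19: 1460 × 0.949 = 1386
20–29: 2440 × 0.944 = 2303
30–39: 1180 × 0.955 = 1127
40–49: 1840 × 0.947 = 1742
50+: 2110 × 0.913 + 1200 × 0.297 = 1926 + 356 = 2282
End of period: [2323, 1386, 2303, 1127, 1742, 2282]
Period 2:
Births: 2303 × 0.491 = 1131, 1127 × 0.465 = 524, 1742 × 0.421 = 733 — total 2388
10–19: 2323 × 0.949 = 2205
20–29: 1386 × 0.944 = 1308
30–39: 2303 × 0.955 = 2199
40–49: 1127 × 0.947 = 1067
50+: 1742 × 0.913 + 2282 × 0.297 = 1590 + 678 = 2268
End of period: [2388, 2205, 1308, 2199, 1067, 2268]
Scenario A total after 2 periods: 11435
Scenario B projection —
Period 1:
Births: 1180 × 0.521 = 615, 1840 × 0.465 = 856, 2110 × 0.421 = 888 — total 2359
10–19: 1460 × 0.949 = 1386
20–29: 2440 × 0.944 = 2303
30–39: 1180 × 0.955 = 1127
40–49: 1840 × 0.947 = 1742
50+: 2110 × 0.913 + 1200 × 0.297 = 1926 + 356 = 2282
End of period: [2359, 1386, 2303, 1127, 1742, 2282]
Period 2:
Births: 2303 × 0.521 = 1200, 1127 × 0.465 = 524, 1742 × 0.421 = 733 — total 2457
10–19: 2359 × 0.949 = 2239
20–29: 1386 × 0.944 = 1308
30–39: 2303 × 0.955 = 2199
40–49: 1127 × 0.947 = 1067
50+: 1742 × 0.913 + 2282 × 0.297 = 1590 + 678 = 2268
End of period: [2457, 2239, 1308, 2199, 1067, 2268]
Scenario B total after 2 periods: 11538
Difference B − A = 11538 − 11435 = 103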